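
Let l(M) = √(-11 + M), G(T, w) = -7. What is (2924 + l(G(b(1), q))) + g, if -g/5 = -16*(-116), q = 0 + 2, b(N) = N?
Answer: -6356 + 3*I*√2 ≈ -6356.0 + 4.2426*I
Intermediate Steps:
q = 2
g = -9280 (g = -(-80)*(-116) = -5*1856 = -9280)
(2924 + l(G(b(1), q))) + g = (2924 + √(-11 - 7)) - 9280 = (2924 + √(-18)) - 9280 = (2924 + 3*I*√2) - 9280 = -6356 + 3*I*√2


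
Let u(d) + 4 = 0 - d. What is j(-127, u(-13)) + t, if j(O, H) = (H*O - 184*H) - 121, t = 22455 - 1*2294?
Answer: 17241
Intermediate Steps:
u(d) = -4 - d (u(d) = -4 + (0 - d) = -4 - d)
t = 20161 (t = 22455 - 2294 = 20161)
j(O, H) = -121 - 184*H + H*O (j(O, H) = (-184*H + H*O) - 121 = -121 - 184*H + H*O)
j(-127, u(-13)) + t = (-121 - 184*(-4 - 1*(-13)) + (-4 - 1*(-13))*(-127)) + 20161 = (-121 - 184*(-4 + 13) + (-4 + 13)*(-127)) + 20161 = (-121 - 184*9 + 9*(-127)) + 20161 = (-121 - 1656 - 1143) + 20161 = -2920 + 20161 = 17241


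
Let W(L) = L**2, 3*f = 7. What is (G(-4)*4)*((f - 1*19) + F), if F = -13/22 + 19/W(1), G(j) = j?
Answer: -920/33 ≈ -27.879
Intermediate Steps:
f = 7/3 (f = (1/3)*7 = 7/3 ≈ 2.3333)
F = 405/22 (F = -13/22 + 19/(1**2) = -13*1/22 + 19/1 = -13/22 + 19*1 = -13/22 + 19 = 405/22 ≈ 18.409)
(G(-4)*4)*((f - 1*19) + F) = (-4*4)*((7/3 - 1*19) + 405/22) = -16*((7/3 - 19) + 405/22) = -16*(-50/3 + 405/22) = -16*115/66 = -920/33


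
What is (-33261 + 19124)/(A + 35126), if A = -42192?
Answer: 14137/7066 ≈ 2.0007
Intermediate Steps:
(-33261 + 19124)/(A + 35126) = (-33261 + 19124)/(-42192 + 35126) = -14137/(-7066) = -14137*(-1/7066) = 14137/7066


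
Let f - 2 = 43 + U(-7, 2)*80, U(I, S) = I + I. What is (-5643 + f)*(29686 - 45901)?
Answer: 108932370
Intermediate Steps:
U(I, S) = 2*I
f = -1075 (f = 2 + (43 + (2*(-7))*80) = 2 + (43 - 14*80) = 2 + (43 - 1120) = 2 - 1077 = -1075)
(-5643 + f)*(29686 - 45901) = (-5643 - 1075)*(29686 - 45901) = -6718*(-16215) = 108932370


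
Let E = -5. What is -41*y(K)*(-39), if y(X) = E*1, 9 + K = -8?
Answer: -7995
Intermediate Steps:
K = -17 (K = -9 - 8 = -17)
y(X) = -5 (y(X) = -5*1 = -5)
-41*y(K)*(-39) = -41*(-5)*(-39) = 205*(-39) = -7995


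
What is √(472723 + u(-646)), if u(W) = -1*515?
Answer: 4*√29513 ≈ 687.17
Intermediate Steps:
u(W) = -515
√(472723 + u(-646)) = √(472723 - 515) = √472208 = 4*√29513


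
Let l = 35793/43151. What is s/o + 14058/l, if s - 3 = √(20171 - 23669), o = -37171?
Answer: 2505394600471/147829067 - I*√3498/37171 ≈ 16948.0 - 0.0015911*I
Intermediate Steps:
l = 35793/43151 (l = 35793*(1/43151) = 35793/43151 ≈ 0.82948)
s = 3 + I*√3498 (s = 3 + √(20171 - 23669) = 3 + √(-3498) = 3 + I*√3498 ≈ 3.0 + 59.144*I)
s/o + 14058/l = (3 + I*√3498)/(-37171) + 14058/(35793/43151) = (3 + I*√3498)*(-1/37171) + 14058*(43151/35793) = (-3/37171 - I*√3498/37171) + 67401862/3977 = 2505394600471/147829067 - I*√3498/37171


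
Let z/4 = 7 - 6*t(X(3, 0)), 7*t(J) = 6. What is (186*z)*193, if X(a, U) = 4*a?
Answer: 1866696/7 ≈ 2.6667e+5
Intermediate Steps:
t(J) = 6/7 (t(J) = (⅐)*6 = 6/7)
z = 52/7 (z = 4*(7 - 6*6/7) = 4*(7 - 36/7) = 4*(13/7) = 52/7 ≈ 7.4286)
(186*z)*193 = (186*(52/7))*193 = (9672/7)*193 = 1866696/7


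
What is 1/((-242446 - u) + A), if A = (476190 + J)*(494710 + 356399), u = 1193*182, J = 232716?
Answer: 1/603355817182 ≈ 1.6574e-12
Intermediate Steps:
u = 217126
A = 603356276754 (A = (476190 + 232716)*(494710 + 356399) = 708906*851109 = 603356276754)
1/((-242446 - u) + A) = 1/((-242446 - 1*217126) + 603356276754) = 1/((-242446 - 217126) + 603356276754) = 1/(-459572 + 603356276754) = 1/603355817182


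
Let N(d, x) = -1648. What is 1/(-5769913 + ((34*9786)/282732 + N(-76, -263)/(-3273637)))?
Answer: -77130161357/445034229898890314 ≈ -1.7331e-7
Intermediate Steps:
1/(-5769913 + ((34*9786)/282732 + N(-76, -263)/(-3273637))) = 1/(-5769913 + ((34*9786)/282732 - 1648/(-3273637))) = 1/(-5769913 + (332724*(1/282732) - 1648*(-1/3273637))) = 1/(-5769913 + (27727/23561 + 1648/3273637)) = 1/(-5769913 + 90806961627/77130161357) = 1/(-445034229898890314/77130161357) = -77130161357/445034229898890314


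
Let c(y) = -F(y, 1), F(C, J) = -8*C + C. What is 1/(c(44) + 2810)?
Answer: 1/3118 ≈ 0.00032072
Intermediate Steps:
F(C, J) = -7*C
c(y) = 7*y (c(y) = -(-7)*y = 7*y)
1/(c(44) + 2810) = 1/(7*44 + 2810) = 1/(308 + 2810) = 1/3118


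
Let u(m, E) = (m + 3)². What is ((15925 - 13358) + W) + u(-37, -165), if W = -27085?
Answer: -23362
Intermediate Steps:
u(m, E) = (3 + m)²
((15925 - 13358) + W) + u(-37, -165) = ((15925 - 13358) - 27085) + (3 - 37)² = (2567 - 27085) + (-34)² = -24518 + 1156 = -23362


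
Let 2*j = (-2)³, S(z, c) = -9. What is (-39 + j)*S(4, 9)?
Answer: 387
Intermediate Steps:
j = -4 (j = (½)*(-2)³ = (½)*(-8) = -4)
(-39 + j)*S(4, 9) = (-39 - 4)*(-9) = -43*(-9) = 387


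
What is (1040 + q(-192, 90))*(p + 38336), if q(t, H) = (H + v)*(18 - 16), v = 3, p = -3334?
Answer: 42912452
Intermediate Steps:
q(t, H) = 6 + 2*H (q(t, H) = (H + 3)*(18 - 16) = (3 + H)*2 = 6 + 2*H)
(1040 + q(-192, 90))*(p + 38336) = (1040 + (6 + 2*90))*(-3334 + 38336) = (1040 + (6 + 180))*35002 = (1040 + 186)*35002 = 1226*35002 = 42912452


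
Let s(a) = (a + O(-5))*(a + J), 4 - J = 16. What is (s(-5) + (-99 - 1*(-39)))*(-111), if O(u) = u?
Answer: -12210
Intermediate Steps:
J = -12 (J = 4 - 1*16 = 4 - 16 = -12)
s(a) = (-12 + a)*(-5 + a) (s(a) = (a - 5)*(a - 12) = (-5 + a)*(-12 + a) = (-12 + a)*(-5 + a))
(s(-5) + (-99 - 1*(-39)))*(-111) = ((60 + (-5)**2 - 17*(-5)) + (-99 - 1*(-39)))*(-111) = ((60 + 25 + 85) + (-99 + 39))*(-111) = (170 - 60)*(-111) = 110*(-111) = -12210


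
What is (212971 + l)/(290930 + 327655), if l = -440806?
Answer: -15189/41239 ≈ -0.36832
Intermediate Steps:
(212971 + l)/(290930 + 327655) = (212971 - 440806)/(290930 + 327655) = -227835/618585 = -227835*1/618585 = -15189/41239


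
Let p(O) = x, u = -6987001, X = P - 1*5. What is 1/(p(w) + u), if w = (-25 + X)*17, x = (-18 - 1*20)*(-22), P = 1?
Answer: -1/6986165 ≈ -1.4314e-7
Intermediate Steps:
X = -4 (X = 1 - 1*5 = 1 - 5 = -4)
x = 836 (x = (-18 - 20)*(-22) = -38*(-22) = 836)
w = -493 (w = (-25 - 4)*17 = -29*17 = -493)
p(O) = 836
1/(p(w) + u) = 1/(836 - 6987001) = 1/(-6986165) = -1/6986165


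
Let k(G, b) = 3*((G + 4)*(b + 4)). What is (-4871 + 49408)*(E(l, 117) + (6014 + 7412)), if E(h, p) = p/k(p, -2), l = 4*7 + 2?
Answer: 144706547347/242 ≈ 5.9796e+8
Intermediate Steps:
l = 30 (l = 28 + 2 = 30)
k(G, b) = 3*(4 + G)*(4 + b) (k(G, b) = 3*((4 + G)*(4 + b)) = 3*(4 + G)*(4 + b))
E(h, p) = p/(24 + 6*p) (E(h, p) = p/(48 + 12*p + 12*(-2) + 3*p*(-2)) = p/(48 + 12*p - 24 - 6*p) = p/(24 + 6*p))
(-4871 + 49408)*(E(l, 117) + (6014 + 7412)) = (-4871 + 49408)*((⅙)*117/(4 + 117) + (6014 + 7412)) = 44537*((⅙)*117/121 + 13426) = 44537*((⅙)*117*(1/121) + 13426) = 44537*(39/242 + 13426) = 44537*(3249131/242) = 144706547347/242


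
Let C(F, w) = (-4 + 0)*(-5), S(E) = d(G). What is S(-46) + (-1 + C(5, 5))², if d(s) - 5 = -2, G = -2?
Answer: 364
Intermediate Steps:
d(s) = 3 (d(s) = 5 - 2 = 3)
S(E) = 3
C(F, w) = 20 (C(F, w) = -4*(-5) = 20)
S(-46) + (-1 + C(5, 5))² = 3 + (-1 + 20)² = 3 + 19² = 3 + 361 = 364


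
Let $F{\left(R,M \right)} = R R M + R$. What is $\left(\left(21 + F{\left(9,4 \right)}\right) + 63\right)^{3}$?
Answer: $72511713$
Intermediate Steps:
$F{\left(R,M \right)} = R + M R^{2}$ ($F{\left(R,M \right)} = R^{2} M + R = M R^{2} + R = R + M R^{2}$)
$\left(\left(21 + F{\left(9,4 \right)}\right) + 63\right)^{3} = \left(\left(21 + 9 \left(1 + 4 \cdot 9\right)\right) + 63\right)^{3} = \left(\left(21 + 9 \left(1 + 36\right)\right) + 63\right)^{3} = \left(\left(21 + 9 \cdot 37\right) + 63\right)^{3} = \left(\left(21 + 333\right) + 63\right)^{3} = \left(354 + 63\right)^{3} = 417^{3} = 72511713$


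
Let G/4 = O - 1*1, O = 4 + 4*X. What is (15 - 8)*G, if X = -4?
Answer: -364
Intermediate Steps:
O = -12 (O = 4 + 4*(-4) = 4 - 16 = -12)
G = -52 (G = 4*(-12 - 1*1) = 4*(-12 - 1) = 4*(-13) = -52)
(15 - 8)*G = (15 - 8)*(-52) = 7*(-52) = -364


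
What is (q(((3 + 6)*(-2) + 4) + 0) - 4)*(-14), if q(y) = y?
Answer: 252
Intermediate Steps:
(q(((3 + 6)*(-2) + 4) + 0) - 4)*(-14) = ((((3 + 6)*(-2) + 4) + 0) - 4)*(-14) = (((9*(-2) + 4) + 0) - 4)*(-14) = (((-18 + 4) + 0) - 4)*(-14) = ((-14 + 0) - 4)*(-14) = (-14 - 4)*(-14) = -18*(-14) = 252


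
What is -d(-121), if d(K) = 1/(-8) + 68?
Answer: -543/8 ≈ -67.875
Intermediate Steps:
d(K) = 543/8 (d(K) = -⅛ + 68 = 543/8)
-d(-121) = -1*543/8 = -543/8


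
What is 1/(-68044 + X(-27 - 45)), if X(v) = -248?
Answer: -1/68292 ≈ -1.4643e-5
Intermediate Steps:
1/(-68044 + X(-27 - 45)) = 1/(-68044 - 248) = 1/(-68292) = -1/68292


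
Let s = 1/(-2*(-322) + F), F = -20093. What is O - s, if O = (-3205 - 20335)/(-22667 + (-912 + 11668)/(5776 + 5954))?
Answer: 2685302719477/2585483486073 ≈ 1.0386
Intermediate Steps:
O = 138062100/132936577 (O = -23540/(-22667 + 10756/11730) = -23540/(-22667 + 10756*(1/11730)) = -23540/(-22667 + 5378/5865) = -23540/(-132936577/5865) = -23540*(-5865/132936577) = 138062100/132936577 ≈ 1.0386)
s = -1/19449 (s = 1/(-2*(-322) - 20093) = 1/(644 - 20093) = 1/(-19449) = -1/19449 ≈ -5.1417e-5)
O - s = 138062100/132936577 - 1*(-1/19449) = 138062100/132936577 + 1/19449 = 2685302719477/2585483486073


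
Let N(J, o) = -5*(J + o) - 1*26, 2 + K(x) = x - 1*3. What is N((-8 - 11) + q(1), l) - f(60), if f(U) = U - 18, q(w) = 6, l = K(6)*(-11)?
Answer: 52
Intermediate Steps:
K(x) = -5 + x (K(x) = -2 + (x - 1*3) = -2 + (x - 3) = -2 + (-3 + x) = -5 + x)
l = -11 (l = (-5 + 6)*(-11) = 1*(-11) = -11)
f(U) = -18 + U
N(J, o) = -26 - 5*J - 5*o (N(J, o) = (-5*J - 5*o) - 26 = -26 - 5*J - 5*o)
N((-8 - 11) + q(1), l) - f(60) = (-26 - 5*((-8 - 11) + 6) - 5*(-11)) - (-18 + 60) = (-26 - 5*(-19 + 6) + 55) - 1*42 = (-26 - 5*(-13) + 55) - 42 = (-26 + 65 + 55) - 42 = 94 - 42 = 52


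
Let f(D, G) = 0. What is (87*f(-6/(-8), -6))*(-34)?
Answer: 0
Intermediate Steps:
(87*f(-6/(-8), -6))*(-34) = (87*0)*(-34) = 0*(-34) = 0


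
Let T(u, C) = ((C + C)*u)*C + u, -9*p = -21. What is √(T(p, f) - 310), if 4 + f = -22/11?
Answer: I*√1257/3 ≈ 11.818*I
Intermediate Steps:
p = 7/3 (p = -⅑*(-21) = 7/3 ≈ 2.3333)
f = -6 (f = -4 - 22/11 = -4 - 22*1/11 = -4 - 2 = -6)
T(u, C) = u + 2*u*C² (T(u, C) = ((2*C)*u)*C + u = (2*C*u)*C + u = 2*u*C² + u = u + 2*u*C²)
√(T(p, f) - 310) = √(7*(1 + 2*(-6)²)/3 - 310) = √(7*(1 + 2*36)/3 - 310) = √(7*(1 + 72)/3 - 310) = √((7/3)*73 - 310) = √(511/3 - 310) = √(-419/3) = I*√1257/3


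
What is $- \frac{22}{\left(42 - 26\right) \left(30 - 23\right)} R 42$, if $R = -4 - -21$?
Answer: $- \frac{561}{4} \approx -140.25$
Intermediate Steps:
$R = 17$ ($R = -4 + 21 = 17$)
$- \frac{22}{\left(42 - 26\right) \left(30 - 23\right)} R 42 = - \frac{22}{\left(42 - 26\right) \left(30 - 23\right)} 17 \cdot 42 = - \frac{22}{16 \cdot 7} \cdot 17 \cdot 42 = - \frac{22}{112} \cdot 17 \cdot 42 = \left(-22\right) \frac{1}{112} \cdot 17 \cdot 42 = \left(- \frac{11}{56}\right) 17 \cdot 42 = \left(- \frac{187}{56}\right) 42 = - \frac{561}{4}$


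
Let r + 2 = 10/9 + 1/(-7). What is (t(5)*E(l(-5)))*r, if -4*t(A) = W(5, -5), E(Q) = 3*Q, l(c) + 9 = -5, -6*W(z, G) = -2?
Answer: -65/18 ≈ -3.6111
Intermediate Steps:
W(z, G) = 1/3 (W(z, G) = -1/6*(-2) = 1/3)
l(c) = -14 (l(c) = -9 - 5 = -14)
t(A) = -1/12 (t(A) = -1/4*1/3 = -1/12)
r = -65/63 (r = -2 + (10/9 + 1/(-7)) = -2 + (10*(1/9) + 1*(-1/7)) = -2 + (10/9 - 1/7) = -2 + 61/63 = -65/63 ≈ -1.0317)
(t(5)*E(l(-5)))*r = -(-14)/4*(-65/63) = -1/12*(-42)*(-65/63) = (7/2)*(-65/63) = -65/18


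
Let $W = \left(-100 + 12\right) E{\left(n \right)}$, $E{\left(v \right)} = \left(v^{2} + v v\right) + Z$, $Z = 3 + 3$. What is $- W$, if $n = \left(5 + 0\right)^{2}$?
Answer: $110528$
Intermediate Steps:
$Z = 6$
$n = 25$ ($n = 5^{2} = 25$)
$E{\left(v \right)} = 6 + 2 v^{2}$ ($E{\left(v \right)} = \left(v^{2} + v v\right) + 6 = \left(v^{2} + v^{2}\right) + 6 = 2 v^{2} + 6 = 6 + 2 v^{2}$)
$W = -110528$ ($W = \left(-100 + 12\right) \left(6 + 2 \cdot 25^{2}\right) = - 88 \left(6 + 2 \cdot 625\right) = - 88 \left(6 + 1250\right) = \left(-88\right) 1256 = -110528$)
$- W = \left(-1\right) \left(-110528\right) = 110528$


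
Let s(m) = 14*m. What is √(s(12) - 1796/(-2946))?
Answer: √365837226/1473 ≈ 12.985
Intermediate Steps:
√(s(12) - 1796/(-2946)) = √(14*12 - 1796/(-2946)) = √(168 - 1796*(-1/2946)) = √(168 + 898/1473) = √(248362/1473) = √365837226/1473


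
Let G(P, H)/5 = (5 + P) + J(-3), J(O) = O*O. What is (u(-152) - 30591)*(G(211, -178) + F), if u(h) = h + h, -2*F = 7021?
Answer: 147400045/2 ≈ 7.3700e+7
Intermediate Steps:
F = -7021/2 (F = -½*7021 = -7021/2 ≈ -3510.5)
u(h) = 2*h
J(O) = O²
G(P, H) = 70 + 5*P (G(P, H) = 5*((5 + P) + (-3)²) = 5*((5 + P) + 9) = 5*(14 + P) = 70 + 5*P)
(u(-152) - 30591)*(G(211, -178) + F) = (2*(-152) - 30591)*((70 + 5*211) - 7021/2) = (-304 - 30591)*((70 + 1055) - 7021/2) = -30895*(1125 - 7021/2) = -30895*(-4771/2) = 147400045/2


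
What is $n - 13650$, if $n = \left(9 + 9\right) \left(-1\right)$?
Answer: $-13668$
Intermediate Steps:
$n = -18$ ($n = 18 \left(-1\right) = -18$)
$n - 13650 = -18 - 13650 = -13668$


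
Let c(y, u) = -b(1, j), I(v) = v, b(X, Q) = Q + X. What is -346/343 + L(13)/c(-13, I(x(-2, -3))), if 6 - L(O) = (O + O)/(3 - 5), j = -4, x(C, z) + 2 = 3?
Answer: 5479/1029 ≈ 5.3246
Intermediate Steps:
x(C, z) = 1 (x(C, z) = -2 + 3 = 1)
L(O) = 6 + O (L(O) = 6 - (O + O)/(3 - 5) = 6 - 2*O/(-2) = 6 - 2*O*(-1)/2 = 6 - (-1)*O = 6 + O)
c(y, u) = 3 (c(y, u) = -(-4 + 1) = -1*(-3) = 3)
-346/343 + L(13)/c(-13, I(x(-2, -3))) = -346/343 + (6 + 13)/3 = -346*1/343 + 19*(1/3) = -346/343 + 19/3 = 5479/1029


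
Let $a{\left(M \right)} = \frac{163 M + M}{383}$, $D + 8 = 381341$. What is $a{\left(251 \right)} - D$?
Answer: $- \frac{146009375}{383} \approx -3.8123 \cdot 10^{5}$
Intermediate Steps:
$D = 381333$ ($D = -8 + 381341 = 381333$)
$a{\left(M \right)} = \frac{164 M}{383}$ ($a{\left(M \right)} = 164 M \frac{1}{383} = \frac{164 M}{383}$)
$a{\left(251 \right)} - D = \frac{164}{383} \cdot 251 - 381333 = \frac{41164}{383} - 381333 = - \frac{146009375}{383}$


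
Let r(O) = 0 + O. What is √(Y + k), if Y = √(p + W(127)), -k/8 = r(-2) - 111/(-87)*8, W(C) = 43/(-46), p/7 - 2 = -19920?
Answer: √(-116837056 + 38686*I*√295027394)/1334 ≈ 12.519 + 14.913*I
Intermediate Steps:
p = -139426 (p = 14 + 7*(-19920) = 14 - 139440 = -139426)
r(O) = O
W(C) = -43/46 (W(C) = 43*(-1/46) = -43/46)
k = -1904/29 (k = -8*(-2 - 111/(-87)*8) = -8*(-2 - 111*(-1/87)*8) = -8*(-2 + (37/29)*8) = -8*(-2 + 296/29) = -8*238/29 = -1904/29 ≈ -65.655)
Y = I*√295027394/46 (Y = √(-139426 - 43/46) = √(-6413639/46) = I*√295027394/46 ≈ 373.4*I)
√(Y + k) = √(I*√295027394/46 - 1904/29) = √(-1904/29 + I*√295027394/46)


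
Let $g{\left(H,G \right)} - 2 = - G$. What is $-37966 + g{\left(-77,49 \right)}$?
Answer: $-38013$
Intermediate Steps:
$g{\left(H,G \right)} = 2 - G$
$-37966 + g{\left(-77,49 \right)} = -37966 + \left(2 - 49\right) = -37966 - 47 = -38013$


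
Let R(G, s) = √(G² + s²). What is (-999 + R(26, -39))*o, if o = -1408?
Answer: 1406592 - 18304*√13 ≈ 1.3406e+6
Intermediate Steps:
(-999 + R(26, -39))*o = (-999 + √(26² + (-39)²))*(-1408) = (-999 + √(676 + 1521))*(-1408) = (-999 + √2197)*(-1408) = (-999 + 13*√13)*(-1408) = 1406592 - 18304*√13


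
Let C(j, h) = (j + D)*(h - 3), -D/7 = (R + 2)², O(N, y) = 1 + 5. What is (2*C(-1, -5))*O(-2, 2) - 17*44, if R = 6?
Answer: 42356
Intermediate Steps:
O(N, y) = 6
D = -448 (D = -7*(6 + 2)² = -7*8² = -7*64 = -448)
C(j, h) = (-448 + j)*(-3 + h) (C(j, h) = (j - 448)*(h - 3) = (-448 + j)*(-3 + h))
(2*C(-1, -5))*O(-2, 2) - 17*44 = (2*(1344 - 448*(-5) - 3*(-1) - 5*(-1)))*6 - 17*44 = (2*(1344 + 2240 + 3 + 5))*6 - 748 = (2*3592)*6 - 748 = 7184*6 - 748 = 43104 - 748 = 42356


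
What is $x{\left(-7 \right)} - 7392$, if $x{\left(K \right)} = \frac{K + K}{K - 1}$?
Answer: $- \frac{29561}{4} \approx -7390.3$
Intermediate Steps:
$x{\left(K \right)} = \frac{2 K}{-1 + K}$
$x{\left(-7 \right)} - 7392 = 2 \left(-7\right) \frac{1}{-1 - 7} - 7392 = 2 \left(-7\right) \frac{1}{-8} - 7392 = 2 \left(-7\right) \left(- \frac{1}{8}\right) - 7392 = \frac{7}{4} - 7392 = - \frac{29561}{4}$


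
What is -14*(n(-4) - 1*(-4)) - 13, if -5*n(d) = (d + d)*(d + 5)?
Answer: -457/5 ≈ -91.400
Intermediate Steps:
n(d) = -2*d*(5 + d)/5 (n(d) = -(d + d)*(d + 5)/5 = -2*d*(5 + d)/5)
-14*(n(-4) - 1*(-4)) - 13 = -14*(-⅖*(-4)*(5 - 4) - 1*(-4)) - 13 = -14*(-⅖*(-4)*1 + 4) - 13 = -14*(8/5 + 4) - 13 = -14*28/5 - 13 = -392/5 - 13 = -457/5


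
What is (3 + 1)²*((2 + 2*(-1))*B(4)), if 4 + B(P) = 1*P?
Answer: 0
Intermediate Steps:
B(P) = -4 + P (B(P) = -4 + 1*P = -4 + P)
(3 + 1)²*((2 + 2*(-1))*B(4)) = (3 + 1)²*((2 + 2*(-1))*(-4 + 4)) = 4²*((2 - 2)*0) = 16*(0*0) = 16*0 = 0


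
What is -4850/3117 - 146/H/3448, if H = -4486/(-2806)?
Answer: -19073860223/12053227044 ≈ -1.5825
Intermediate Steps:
H = 2243/1403 (H = -4486*(-1/2806) = 2243/1403 ≈ 1.5987)
-4850/3117 - 146/H/3448 = -4850/3117 - 146/2243/1403/3448 = -4850*1/3117 - 146*1403/2243*(1/3448) = -4850/3117 - 204838/2243*1/3448 = -4850/3117 - 102419/3866932 = -19073860223/12053227044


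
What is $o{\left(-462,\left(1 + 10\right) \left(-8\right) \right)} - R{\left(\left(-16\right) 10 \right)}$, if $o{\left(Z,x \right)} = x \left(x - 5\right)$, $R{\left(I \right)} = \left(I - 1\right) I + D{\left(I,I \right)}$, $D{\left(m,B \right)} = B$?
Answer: $-17416$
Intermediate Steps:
$R{\left(I \right)} = I + I \left(-1 + I\right)$ ($R{\left(I \right)} = \left(I - 1\right) I + I = \left(-1 + I\right) I + I = I \left(-1 + I\right) + I = I + I \left(-1 + I\right)$)
$o{\left(Z,x \right)} = x \left(-5 + x\right)$
$o{\left(-462,\left(1 + 10\right) \left(-8\right) \right)} - R{\left(\left(-16\right) 10 \right)} = \left(1 + 10\right) \left(-8\right) \left(-5 + \left(1 + 10\right) \left(-8\right)\right) - \left(\left(-16\right) 10\right)^{2} = 11 \left(-8\right) \left(-5 + 11 \left(-8\right)\right) - \left(-160\right)^{2} = - 88 \left(-5 - 88\right) - 25600 = \left(-88\right) \left(-93\right) - 25600 = 8184 - 25600 = -17416$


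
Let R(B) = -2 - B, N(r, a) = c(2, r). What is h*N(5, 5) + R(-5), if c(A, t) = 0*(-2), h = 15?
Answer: 3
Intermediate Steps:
c(A, t) = 0
N(r, a) = 0
h*N(5, 5) + R(-5) = 15*0 + (-2 - 1*(-5)) = 0 + (-2 + 5) = 0 + 3 = 3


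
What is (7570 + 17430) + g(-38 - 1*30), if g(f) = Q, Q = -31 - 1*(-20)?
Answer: 24989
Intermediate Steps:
Q = -11 (Q = -31 + 20 = -11)
g(f) = -11
(7570 + 17430) + g(-38 - 1*30) = (7570 + 17430) - 11 = 25000 - 11 = 24989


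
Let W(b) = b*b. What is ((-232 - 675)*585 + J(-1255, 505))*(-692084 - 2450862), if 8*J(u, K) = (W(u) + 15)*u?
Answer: 778240558075270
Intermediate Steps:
W(b) = b**2
J(u, K) = u*(15 + u**2)/8 (J(u, K) = ((u**2 + 15)*u)/8 = ((15 + u**2)*u)/8 = (u*(15 + u**2))/8 = u*(15 + u**2)/8)
((-232 - 675)*585 + J(-1255, 505))*(-692084 - 2450862) = ((-232 - 675)*585 + (1/8)*(-1255)*(15 + (-1255)**2))*(-692084 - 2450862) = (-907*585 + (1/8)*(-1255)*(15 + 1575025))*(-3142946) = (-530595 + (1/8)*(-1255)*1575040)*(-3142946) = (-530595 - 247084400)*(-3142946) = -247614995*(-3142946) = 778240558075270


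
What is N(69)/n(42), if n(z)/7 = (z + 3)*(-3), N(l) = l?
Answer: -23/315 ≈ -0.073016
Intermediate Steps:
n(z) = -63 - 21*z (n(z) = 7*((z + 3)*(-3)) = 7*((3 + z)*(-3)) = 7*(-9 - 3*z) = -63 - 21*z)
N(69)/n(42) = 69/(-63 - 21*42) = 69/(-63 - 882) = 69/(-945) = 69*(-1/945) = -23/315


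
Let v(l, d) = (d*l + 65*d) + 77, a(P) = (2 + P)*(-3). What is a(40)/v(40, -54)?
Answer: 18/799 ≈ 0.022528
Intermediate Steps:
a(P) = -6 - 3*P
v(l, d) = 77 + 65*d + d*l (v(l, d) = (65*d + d*l) + 77 = 77 + 65*d + d*l)
a(40)/v(40, -54) = (-6 - 3*40)/(77 + 65*(-54) - 54*40) = (-6 - 120)/(77 - 3510 - 2160) = -126/(-5593) = -126*(-1/5593) = 18/799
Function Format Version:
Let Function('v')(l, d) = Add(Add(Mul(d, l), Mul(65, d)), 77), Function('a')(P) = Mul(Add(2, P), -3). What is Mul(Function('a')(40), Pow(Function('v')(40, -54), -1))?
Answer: Rational(18, 799) ≈ 0.022528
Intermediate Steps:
Function('a')(P) = Add(-6, Mul(-3, P))
Function('v')(l, d) = Add(77, Mul(65, d), Mul(d, l)) (Function('v')(l, d) = Add(Add(Mul(65, d), Mul(d, l)), 77) = Add(77, Mul(65, d), Mul(d, l)))
Mul(Function('a')(40), Pow(Function('v')(40, -54), -1)) = Mul(Add(-6, Mul(-3, 40)), Pow(Add(77, Mul(65, -54), Mul(-54, 40)), -1)) = Mul(Add(-6, -120), Pow(Add(77, -3510, -2160), -1)) = Mul(-126, Pow(-5593, -1)) = Mul(-126, Rational(-1, 5593)) = Rational(18, 799)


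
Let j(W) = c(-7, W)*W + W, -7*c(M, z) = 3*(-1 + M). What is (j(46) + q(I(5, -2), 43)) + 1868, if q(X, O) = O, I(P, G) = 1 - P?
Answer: 14803/7 ≈ 2114.7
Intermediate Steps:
c(M, z) = 3/7 - 3*M/7 (c(M, z) = -3*(-1 + M)/7 = -(-3 + 3*M)/7 = 3/7 - 3*M/7)
j(W) = 31*W/7 (j(W) = (3/7 - 3/7*(-7))*W + W = (3/7 + 3)*W + W = 24*W/7 + W = 31*W/7)
(j(46) + q(I(5, -2), 43)) + 1868 = ((31/7)*46 + 43) + 1868 = (1426/7 + 43) + 1868 = 1727/7 + 1868 = 14803/7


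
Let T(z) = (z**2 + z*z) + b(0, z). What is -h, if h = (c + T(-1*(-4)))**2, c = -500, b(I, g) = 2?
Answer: -217156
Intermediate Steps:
T(z) = 2 + 2*z**2 (T(z) = (z**2 + z*z) + 2 = (z**2 + z**2) + 2 = 2*z**2 + 2 = 2 + 2*z**2)
h = 217156 (h = (-500 + (2 + 2*(-1*(-4))**2))**2 = (-500 + (2 + 2*4**2))**2 = (-500 + (2 + 2*16))**2 = (-500 + (2 + 32))**2 = (-500 + 34)**2 = (-466)**2 = 217156)
-h = -1*217156 = -217156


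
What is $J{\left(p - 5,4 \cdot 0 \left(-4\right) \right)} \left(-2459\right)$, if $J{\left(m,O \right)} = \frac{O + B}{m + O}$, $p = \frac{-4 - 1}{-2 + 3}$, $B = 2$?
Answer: $\frac{2459}{5} \approx 491.8$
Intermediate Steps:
$p = -5$ ($p = - \frac{5}{1} = \left(-5\right) 1 = -5$)
$J{\left(m,O \right)} = \frac{2 + O}{O + m}$ ($J{\left(m,O \right)} = \frac{O + 2}{m + O} = \frac{2 + O}{O + m}$)
$J{\left(p - 5,4 \cdot 0 \left(-4\right) \right)} \left(-2459\right) = \frac{2 + 4 \cdot 0 \left(-4\right)}{4 \cdot 0 \left(-4\right) - 10} \left(-2459\right) = \frac{2 + 0 \left(-4\right)}{0 \left(-4\right) - 10} \left(-2459\right) = \frac{2 + 0}{0 - 10} \left(-2459\right) = \frac{1}{-10} \cdot 2 \left(-2459\right) = \left(- \frac{1}{10}\right) 2 \left(-2459\right) = \left(- \frac{1}{5}\right) \left(-2459\right) = \frac{2459}{5}$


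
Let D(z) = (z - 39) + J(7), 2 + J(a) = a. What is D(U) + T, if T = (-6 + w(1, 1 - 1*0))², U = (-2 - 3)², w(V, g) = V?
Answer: 16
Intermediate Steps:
U = 25 (U = (-5)² = 25)
T = 25 (T = (-6 + 1)² = (-5)² = 25)
J(a) = -2 + a
D(z) = -34 + z (D(z) = (z - 39) + (-2 + 7) = (-39 + z) + 5 = -34 + z)
D(U) + T = (-34 + 25) + 25 = -9 + 25 = 16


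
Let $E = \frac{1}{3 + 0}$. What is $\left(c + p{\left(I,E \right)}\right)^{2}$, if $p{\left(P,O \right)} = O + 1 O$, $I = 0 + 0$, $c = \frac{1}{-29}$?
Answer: $\frac{3025}{7569} \approx 0.39966$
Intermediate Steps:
$c = - \frac{1}{29} \approx -0.034483$
$I = 0$
$E = \frac{1}{3} \approx 0.33333$
$p{\left(P,O \right)} = 2 O$ ($p{\left(P,O \right)} = O + O = 2 O$)
$\left(c + p{\left(I,E \right)}\right)^{2} = \left(- \frac{1}{29} + 2 \cdot \frac{1}{3}\right)^{2} = \left(- \frac{1}{29} + \frac{2}{3}\right)^{2} = \left(\frac{55}{87}\right)^{2} = \frac{3025}{7569}$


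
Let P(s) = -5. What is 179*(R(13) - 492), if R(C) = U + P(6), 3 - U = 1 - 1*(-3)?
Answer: -89142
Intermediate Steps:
U = -1 (U = 3 - (1 - 1*(-3)) = 3 - (1 + 3) = 3 - 1*4 = 3 - 4 = -1)
R(C) = -6 (R(C) = -1 - 5 = -6)
179*(R(13) - 492) = 179*(-6 - 492) = 179*(-498) = -89142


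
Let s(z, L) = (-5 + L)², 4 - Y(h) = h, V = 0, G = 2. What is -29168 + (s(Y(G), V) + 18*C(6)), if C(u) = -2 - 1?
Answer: -29197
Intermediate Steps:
Y(h) = 4 - h
C(u) = -3
-29168 + (s(Y(G), V) + 18*C(6)) = -29168 + ((-5 + 0)² + 18*(-3)) = -29168 + ((-5)² - 54) = -29168 + (25 - 54) = -29168 - 29 = -29197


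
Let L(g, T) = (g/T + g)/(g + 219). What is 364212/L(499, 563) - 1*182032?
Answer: 7999709638/23453 ≈ 3.4110e+5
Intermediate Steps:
L(g, T) = (g + g/T)/(219 + g)
364212/L(499, 563) - 1*182032 = 364212/((499*(1 + 563)/(563*(219 + 499)))) - 1*182032 = 364212/((499*(1/563)*564/718)) - 182032 = 364212/((499*(1/563)*(1/718)*564)) - 182032 = 364212/(140718/202117) - 182032 = 364212*(202117/140718) - 182032 = 12268906134/23453 - 182032 = 7999709638/23453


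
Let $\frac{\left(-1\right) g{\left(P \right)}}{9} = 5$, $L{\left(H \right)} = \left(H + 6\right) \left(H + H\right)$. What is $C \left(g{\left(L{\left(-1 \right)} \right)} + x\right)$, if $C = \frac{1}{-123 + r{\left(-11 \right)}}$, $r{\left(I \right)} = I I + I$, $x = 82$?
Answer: $- \frac{37}{13} \approx -2.8462$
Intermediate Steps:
$L{\left(H \right)} = 2 H \left(6 + H\right)$ ($L{\left(H \right)} = \left(6 + H\right) 2 H = 2 H \left(6 + H\right)$)
$g{\left(P \right)} = -45$ ($g{\left(P \right)} = \left(-9\right) 5 = -45$)
$r{\left(I \right)} = I + I^{2}$ ($r{\left(I \right)} = I^{2} + I = I + I^{2}$)
$C = - \frac{1}{13}$ ($C = \frac{1}{-123 - 11 \left(1 - 11\right)} = \frac{1}{-123 - -110} = \frac{1}{-123 + 110} = \frac{1}{-13} = - \frac{1}{13} \approx -0.076923$)
$C \left(g{\left(L{\left(-1 \right)} \right)} + x\right) = - \frac{-45 + 82}{13} = \left(- \frac{1}{13}\right) 37 = - \frac{37}{13}$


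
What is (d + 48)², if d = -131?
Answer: 6889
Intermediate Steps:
(d + 48)² = (-131 + 48)² = (-83)² = 6889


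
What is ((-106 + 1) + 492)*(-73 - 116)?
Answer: -73143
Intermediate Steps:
((-106 + 1) + 492)*(-73 - 116) = (-105 + 492)*(-189) = 387*(-189) = -73143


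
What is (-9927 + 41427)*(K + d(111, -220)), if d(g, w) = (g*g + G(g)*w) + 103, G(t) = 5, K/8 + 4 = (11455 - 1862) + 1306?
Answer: 3102246000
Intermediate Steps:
K = 87160 (K = -32 + 8*((11455 - 1862) + 1306) = -32 + 8*(9593 + 1306) = -32 + 8*10899 = -32 + 87192 = 87160)
d(g, w) = 103 + g**2 + 5*w (d(g, w) = (g*g + 5*w) + 103 = (g**2 + 5*w) + 103 = 103 + g**2 + 5*w)
(-9927 + 41427)*(K + d(111, -220)) = (-9927 + 41427)*(87160 + (103 + 111**2 + 5*(-220))) = 31500*(87160 + (103 + 12321 - 1100)) = 31500*(87160 + 11324) = 31500*98484 = 3102246000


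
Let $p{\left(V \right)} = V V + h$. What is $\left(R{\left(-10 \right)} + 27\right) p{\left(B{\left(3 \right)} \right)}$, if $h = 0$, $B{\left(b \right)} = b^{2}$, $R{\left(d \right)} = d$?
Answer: $1377$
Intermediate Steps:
$p{\left(V \right)} = V^{2}$ ($p{\left(V \right)} = V V + 0 = V^{2} + 0 = V^{2}$)
$\left(R{\left(-10 \right)} + 27\right) p{\left(B{\left(3 \right)} \right)} = \left(-10 + 27\right) \left(3^{2}\right)^{2} = 17 \cdot 9^{2} = 17 \cdot 81 = 1377$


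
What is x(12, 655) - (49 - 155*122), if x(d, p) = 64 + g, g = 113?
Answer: 19038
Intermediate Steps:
x(d, p) = 177 (x(d, p) = 64 + 113 = 177)
x(12, 655) - (49 - 155*122) = 177 - (49 - 155*122) = 177 - (49 - 18910) = 177 - 1*(-18861) = 177 + 18861 = 19038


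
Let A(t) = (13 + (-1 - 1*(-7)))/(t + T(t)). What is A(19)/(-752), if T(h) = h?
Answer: -1/1504 ≈ -0.00066489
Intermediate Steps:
A(t) = 19/(2*t) (A(t) = (13 + (-1 - 1*(-7)))/(t + t) = (13 + (-1 + 7))/((2*t)) = (13 + 6)*(1/(2*t)) = 19*(1/(2*t)) = 19/(2*t))
A(19)/(-752) = ((19/2)/19)/(-752) = ((19/2)*(1/19))*(-1/752) = (½)*(-1/752) = -1/1504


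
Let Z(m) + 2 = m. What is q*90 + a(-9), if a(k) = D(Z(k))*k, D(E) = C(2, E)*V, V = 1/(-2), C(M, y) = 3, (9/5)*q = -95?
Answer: -9473/2 ≈ -4736.5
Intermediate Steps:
q = -475/9 (q = (5/9)*(-95) = -475/9 ≈ -52.778)
Z(m) = -2 + m
V = -½ ≈ -0.50000
D(E) = -3/2 (D(E) = 3*(-½) = -3/2)
a(k) = -3*k/2
q*90 + a(-9) = -475/9*90 - 3/2*(-9) = -4750 + 27/2 = -9473/2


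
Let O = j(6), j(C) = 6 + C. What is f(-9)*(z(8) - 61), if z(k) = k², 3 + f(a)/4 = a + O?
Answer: 0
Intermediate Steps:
O = 12 (O = 6 + 6 = 12)
f(a) = 36 + 4*a (f(a) = -12 + 4*(a + 12) = -12 + 4*(12 + a) = -12 + (48 + 4*a) = 36 + 4*a)
f(-9)*(z(8) - 61) = (36 + 4*(-9))*(8² - 61) = (36 - 36)*(64 - 61) = 0*3 = 0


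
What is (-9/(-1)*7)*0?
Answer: 0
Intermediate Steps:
(-9/(-1)*7)*0 = (-9*(-1)*7)*0 = (9*7)*0 = 63*0 = 0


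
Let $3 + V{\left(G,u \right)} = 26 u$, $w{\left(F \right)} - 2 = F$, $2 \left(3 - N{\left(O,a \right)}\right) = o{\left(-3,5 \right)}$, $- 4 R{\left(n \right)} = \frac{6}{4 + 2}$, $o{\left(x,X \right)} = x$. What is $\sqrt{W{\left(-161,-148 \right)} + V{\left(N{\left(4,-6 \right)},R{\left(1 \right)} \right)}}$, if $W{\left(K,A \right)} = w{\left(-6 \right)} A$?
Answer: $\frac{\sqrt{2330}}{2} \approx 24.135$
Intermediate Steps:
$R{\left(n \right)} = - \frac{1}{4}$ ($R{\left(n \right)} = - \frac{6 \frac{1}{4 + 2}}{4} = - \frac{6 \cdot \frac{1}{6}}{4} = \left(- \frac{1}{4}\right) 1 = - \frac{1}{4}$)
$N{\left(O,a \right)} = \frac{9}{2}$ ($N{\left(O,a \right)} = 3 - - \frac{3}{2} = 3 + \frac{3}{2} = \frac{9}{2}$)
$w{\left(F \right)} = 2 + F$
$V{\left(G,u \right)} = -3 + 26 u$
$W{\left(K,A \right)} = - 4 A$ ($W{\left(K,A \right)} = \left(2 - 6\right) A = - 4 A$)
$\sqrt{W{\left(-161,-148 \right)} + V{\left(N{\left(4,-6 \right)},R{\left(1 \right)} \right)}} = \sqrt{\left(-4\right) \left(-148\right) + \left(-3 + 26 \left(- \frac{1}{4}\right)\right)} = \sqrt{592 - \frac{19}{2}} = \sqrt{\frac{1165}{2}} = \frac{\sqrt{2330}}{2}$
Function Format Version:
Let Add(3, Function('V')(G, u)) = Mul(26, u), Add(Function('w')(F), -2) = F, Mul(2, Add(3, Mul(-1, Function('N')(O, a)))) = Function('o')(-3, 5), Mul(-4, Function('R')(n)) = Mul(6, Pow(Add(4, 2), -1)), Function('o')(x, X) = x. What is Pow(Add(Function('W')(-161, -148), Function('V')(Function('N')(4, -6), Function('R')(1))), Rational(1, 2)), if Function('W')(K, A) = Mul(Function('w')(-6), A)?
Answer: Mul(Rational(1, 2), Pow(2330, Rational(1, 2))) ≈ 24.135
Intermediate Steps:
Function('R')(n) = Rational(-1, 4) (Function('R')(n) = Mul(Rational(-1, 4), Mul(6, Pow(Add(4, 2), -1))) = Mul(Rational(-1, 4), Mul(6, Pow(6, -1))) = Mul(Rational(-1, 4), Mul(6, Rational(1, 6))) = Mul(Rational(-1, 4), 1) = Rational(-1, 4))
Function('N')(O, a) = Rational(9, 2) (Function('N')(O, a) = Add(3, Mul(Rational(-1, 2), -3)) = Add(3, Rational(3, 2)) = Rational(9, 2))
Function('w')(F) = Add(2, F)
Function('V')(G, u) = Add(-3, Mul(26, u))
Function('W')(K, A) = Mul(-4, A) (Function('W')(K, A) = Mul(Add(2, -6), A) = Mul(-4, A))
Pow(Add(Function('W')(-161, -148), Function('V')(Function('N')(4, -6), Function('R')(1))), Rational(1, 2)) = Pow(Add(Mul(-4, -148), Add(-3, Mul(26, Rational(-1, 4)))), Rational(1, 2)) = Pow(Add(592, Add(-3, Rational(-13, 2))), Rational(1, 2)) = Pow(Add(592, Rational(-19, 2)), Rational(1, 2)) = Pow(Rational(1165, 2), Rational(1, 2)) = Mul(Rational(1, 2), Pow(2330, Rational(1, 2)))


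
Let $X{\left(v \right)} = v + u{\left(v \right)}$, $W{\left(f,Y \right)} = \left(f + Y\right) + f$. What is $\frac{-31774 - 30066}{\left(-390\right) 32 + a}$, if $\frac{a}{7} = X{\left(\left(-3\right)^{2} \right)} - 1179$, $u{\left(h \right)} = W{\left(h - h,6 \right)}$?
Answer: $\frac{15460}{5157} \approx 2.9979$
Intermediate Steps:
$W{\left(f,Y \right)} = Y + 2 f$ ($W{\left(f,Y \right)} = \left(Y + f\right) + f = Y + 2 f$)
$u{\left(h \right)} = 6$ ($u{\left(h \right)} = 6 + 2 \left(h - h\right) = 6 + 2 \cdot 0 = 6 + 0 = 6$)
$X{\left(v \right)} = 6 + v$ ($X{\left(v \right)} = v + 6 = 6 + v$)
$a = -8148$ ($a = 7 \left(\left(6 + \left(-3\right)^{2}\right) - 1179\right) = 7 \left(\left(6 + 9\right) - 1179\right) = 7 \left(15 - 1179\right) = 7 \left(-1164\right) = -8148$)
$\frac{-31774 - 30066}{\left(-390\right) 32 + a} = \frac{-31774 - 30066}{\left(-390\right) 32 - 8148} = - \frac{61840}{-12480 - 8148} = - \frac{61840}{-20628} = \left(-61840\right) \left(- \frac{1}{20628}\right) = \frac{15460}{5157}$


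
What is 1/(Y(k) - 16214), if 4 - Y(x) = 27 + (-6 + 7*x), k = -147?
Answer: -1/15202 ≈ -6.5781e-5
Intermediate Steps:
Y(x) = -17 - 7*x (Y(x) = 4 - (27 + (-6 + 7*x)) = 4 - (21 + 7*x) = 4 + (-21 - 7*x) = -17 - 7*x)
1/(Y(k) - 16214) = 1/((-17 - 7*(-147)) - 16214) = 1/((-17 + 1029) - 16214) = 1/(1012 - 16214) = 1/(-15202) = -1/15202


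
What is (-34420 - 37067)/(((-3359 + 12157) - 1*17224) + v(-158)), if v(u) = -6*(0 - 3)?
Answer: 71487/8408 ≈ 8.5023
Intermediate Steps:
v(u) = 18 (v(u) = -6*(-3) = 18)
(-34420 - 37067)/(((-3359 + 12157) - 1*17224) + v(-158)) = (-34420 - 37067)/(((-3359 + 12157) - 1*17224) + 18) = -71487/((8798 - 17224) + 18) = -71487/(-8426 + 18) = -71487/(-8408) = -71487*(-1/8408) = 71487/8408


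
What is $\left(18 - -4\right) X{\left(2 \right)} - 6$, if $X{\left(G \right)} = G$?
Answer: $38$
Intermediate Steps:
$\left(18 - -4\right) X{\left(2 \right)} - 6 = \left(18 - -4\right) 2 - 6 = \left(18 + 4\right) 2 - 6 = 22 \cdot 2 - 6 = 44 - 6 = 38$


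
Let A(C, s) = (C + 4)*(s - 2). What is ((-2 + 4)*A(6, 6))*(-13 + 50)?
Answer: 2960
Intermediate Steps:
A(C, s) = (-2 + s)*(4 + C) (A(C, s) = (4 + C)*(-2 + s) = (-2 + s)*(4 + C))
((-2 + 4)*A(6, 6))*(-13 + 50) = ((-2 + 4)*(-8 - 2*6 + 4*6 + 6*6))*(-13 + 50) = (2*(-8 - 12 + 24 + 36))*37 = (2*40)*37 = 80*37 = 2960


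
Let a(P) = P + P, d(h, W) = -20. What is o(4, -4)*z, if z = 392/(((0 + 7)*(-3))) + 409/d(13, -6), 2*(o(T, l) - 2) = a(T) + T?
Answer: -4694/15 ≈ -312.93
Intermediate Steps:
a(P) = 2*P
o(T, l) = 2 + 3*T/2 (o(T, l) = 2 + (2*T + T)/2 = 2 + (3*T)/2 = 2 + 3*T/2)
z = -2347/60 (z = 392/(((0 + 7)*(-3))) + 409/(-20) = 392/((7*(-3))) + 409*(-1/20) = 392/(-21) - 409/20 = 392*(-1/21) - 409/20 = -56/3 - 409/20 = -2347/60 ≈ -39.117)
o(4, -4)*z = (2 + (3/2)*4)*(-2347/60) = (2 + 6)*(-2347/60) = 8*(-2347/60) = -4694/15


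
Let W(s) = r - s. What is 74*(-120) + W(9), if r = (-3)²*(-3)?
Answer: -8916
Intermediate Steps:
r = -27 (r = 9*(-3) = -27)
W(s) = -27 - s
74*(-120) + W(9) = 74*(-120) + (-27 - 1*9) = -8880 + (-27 - 9) = -8880 - 36 = -8916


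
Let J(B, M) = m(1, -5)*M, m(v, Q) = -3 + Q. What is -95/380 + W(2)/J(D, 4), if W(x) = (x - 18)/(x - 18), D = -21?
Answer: -9/32 ≈ -0.28125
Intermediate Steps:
W(x) = 1 (W(x) = (-18 + x)/(-18 + x) = 1)
J(B, M) = -8*M (J(B, M) = (-3 - 5)*M = -8*M)
-95/380 + W(2)/J(D, 4) = -95/380 + 1/(-8*4) = -95*1/380 + 1/(-32) = -1/4 + 1*(-1/32) = -1/4 - 1/32 = -9/32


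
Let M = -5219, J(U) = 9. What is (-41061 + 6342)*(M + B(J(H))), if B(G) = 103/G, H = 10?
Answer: 542403364/3 ≈ 1.8080e+8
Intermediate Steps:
(-41061 + 6342)*(M + B(J(H))) = (-41061 + 6342)*(-5219 + 103/9) = -34719*(-5219 + 103*(1/9)) = -34719*(-5219 + 103/9) = -34719*(-46868/9) = 542403364/3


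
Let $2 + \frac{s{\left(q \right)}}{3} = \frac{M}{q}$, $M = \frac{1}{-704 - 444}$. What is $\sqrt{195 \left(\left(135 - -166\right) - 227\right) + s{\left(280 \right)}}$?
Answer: $\frac{3 \sqrt{211216080930}}{11480} \approx 120.1$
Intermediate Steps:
$M = - \frac{1}{1148}$ ($M = \frac{1}{-1148} = - \frac{1}{1148} \approx -0.00087108$)
$s{\left(q \right)} = -6 - \frac{3}{1148 q}$ ($s{\left(q \right)} = -6 + 3 \left(- \frac{1}{1148 q}\right) = -6 - \frac{3}{1148 q}$)
$\sqrt{195 \left(\left(135 - -166\right) - 227\right) + s{\left(280 \right)}} = \sqrt{195 \left(\left(135 - -166\right) - 227\right) - \left(6 + \frac{3}{1148 \cdot 280}\right)} = \sqrt{195 \left(\left(135 + 166\right) - 227\right) - \frac{1928643}{321440}} = \sqrt{195 \left(301 - 227\right) - \frac{1928643}{321440}} = \sqrt{195 \cdot 74 - \frac{1928643}{321440}} = \sqrt{14430 - \frac{1928643}{321440}} = \sqrt{\frac{4636450557}{321440}} = \frac{3 \sqrt{211216080930}}{11480}$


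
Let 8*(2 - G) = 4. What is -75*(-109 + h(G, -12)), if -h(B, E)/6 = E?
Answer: 2775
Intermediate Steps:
G = 3/2 (G = 2 - ⅛*4 = 2 - ½ = 3/2 ≈ 1.5000)
h(B, E) = -6*E
-75*(-109 + h(G, -12)) = -75*(-109 - 6*(-12)) = -75*(-109 + 72) = -75*(-37) = 2775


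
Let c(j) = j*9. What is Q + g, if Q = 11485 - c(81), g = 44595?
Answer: 55351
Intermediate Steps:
c(j) = 9*j
Q = 10756 (Q = 11485 - 9*81 = 11485 - 1*729 = 11485 - 729 = 10756)
Q + g = 10756 + 44595 = 55351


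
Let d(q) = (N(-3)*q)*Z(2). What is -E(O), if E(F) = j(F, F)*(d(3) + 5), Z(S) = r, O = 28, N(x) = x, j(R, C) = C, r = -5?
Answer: -1400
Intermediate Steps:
Z(S) = -5
d(q) = 15*q (d(q) = -3*q*(-5) = 15*q)
E(F) = 50*F (E(F) = F*(15*3 + 5) = F*(45 + 5) = F*50 = 50*F)
-E(O) = -50*28 = -1*1400 = -1400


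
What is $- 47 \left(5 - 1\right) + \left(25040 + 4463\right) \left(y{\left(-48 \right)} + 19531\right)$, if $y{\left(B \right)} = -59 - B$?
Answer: $575898372$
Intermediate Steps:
$- 47 \left(5 - 1\right) + \left(25040 + 4463\right) \left(y{\left(-48 \right)} + 19531\right) = - 47 \left(5 - 1\right) + \left(25040 + 4463\right) \left(\left(-59 - -48\right) + 19531\right) = \left(-47\right) 4 + 29503 \left(\left(-59 + 48\right) + 19531\right) = -188 + 29503 \left(-11 + 19531\right) = -188 + 29503 \cdot 19520 = -188 + 575898560 = 575898372$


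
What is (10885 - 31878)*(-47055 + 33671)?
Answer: 280970312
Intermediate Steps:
(10885 - 31878)*(-47055 + 33671) = -20993*(-13384) = 280970312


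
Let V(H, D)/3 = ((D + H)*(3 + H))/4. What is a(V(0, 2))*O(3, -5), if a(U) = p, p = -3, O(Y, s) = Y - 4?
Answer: 3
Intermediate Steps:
O(Y, s) = -4 + Y
V(H, D) = 3*(3 + H)*(D + H)/4 (V(H, D) = 3*(((D + H)*(3 + H))/4) = 3*(((3 + H)*(D + H))*(¼)) = 3*((3 + H)*(D + H)/4) = 3*(3 + H)*(D + H)/4)
a(U) = -3
a(V(0, 2))*O(3, -5) = -3*(-4 + 3) = -3*(-1) = 3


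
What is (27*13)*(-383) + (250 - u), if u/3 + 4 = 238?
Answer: -134885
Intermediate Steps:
u = 702 (u = -12 + 3*238 = -12 + 714 = 702)
(27*13)*(-383) + (250 - u) = (27*13)*(-383) + (250 - 1*702) = 351*(-383) + (250 - 702) = -134433 - 452 = -134885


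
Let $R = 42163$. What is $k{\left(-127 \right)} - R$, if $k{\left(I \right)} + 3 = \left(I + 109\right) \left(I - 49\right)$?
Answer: $-38998$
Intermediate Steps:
$k{\left(I \right)} = -3 + \left(-49 + I\right) \left(109 + I\right)$ ($k{\left(I \right)} = -3 + \left(I + 109\right) \left(I - 49\right) = -3 + \left(109 + I\right) \left(-49 + I\right) = -3 + \left(-49 + I\right) \left(109 + I\right)$)
$k{\left(-127 \right)} - R = \left(-5344 + \left(-127\right)^{2} + 60 \left(-127\right)\right) - 42163 = \left(-5344 + 16129 - 7620\right) - 42163 = 3165 - 42163 = -38998$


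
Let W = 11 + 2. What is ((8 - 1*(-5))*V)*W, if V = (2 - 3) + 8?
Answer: 1183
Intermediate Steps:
V = 7 (V = -1 + 8 = 7)
W = 13
((8 - 1*(-5))*V)*W = ((8 - 1*(-5))*7)*13 = ((8 + 5)*7)*13 = (13*7)*13 = 91*13 = 1183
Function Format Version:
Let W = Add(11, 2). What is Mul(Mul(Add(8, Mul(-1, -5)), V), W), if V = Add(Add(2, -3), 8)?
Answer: 1183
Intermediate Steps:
V = 7 (V = Add(-1, 8) = 7)
W = 13
Mul(Mul(Add(8, Mul(-1, -5)), V), W) = Mul(Mul(Add(8, Mul(-1, -5)), 7), 13) = Mul(Mul(Add(8, 5), 7), 13) = Mul(Mul(13, 7), 13) = Mul(91, 13) = 1183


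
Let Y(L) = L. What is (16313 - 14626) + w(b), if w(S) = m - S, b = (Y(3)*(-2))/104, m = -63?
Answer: 84451/52 ≈ 1624.1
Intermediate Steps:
b = -3/52 (b = (3*(-2))/104 = -6*1/104 = -3/52 ≈ -0.057692)
w(S) = -63 - S
(16313 - 14626) + w(b) = (16313 - 14626) + (-63 - 1*(-3/52)) = 1687 + (-63 + 3/52) = 1687 - 3273/52 = 84451/52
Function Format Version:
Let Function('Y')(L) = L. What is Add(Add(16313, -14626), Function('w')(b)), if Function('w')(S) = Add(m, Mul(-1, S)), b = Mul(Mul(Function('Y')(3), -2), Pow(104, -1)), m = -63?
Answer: Rational(84451, 52) ≈ 1624.1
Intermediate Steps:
b = Rational(-3, 52) (b = Mul(Mul(3, -2), Pow(104, -1)) = Mul(-6, Rational(1, 104)) = Rational(-3, 52) ≈ -0.057692)
Function('w')(S) = Add(-63, Mul(-1, S))
Add(Add(16313, -14626), Function('w')(b)) = Add(Add(16313, -14626), Add(-63, Mul(-1, Rational(-3, 52)))) = Add(1687, Add(-63, Rational(3, 52))) = Add(1687, Rational(-3273, 52)) = Rational(84451, 52)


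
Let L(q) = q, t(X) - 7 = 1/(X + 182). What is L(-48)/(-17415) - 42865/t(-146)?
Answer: -8957923652/1468665 ≈ -6099.4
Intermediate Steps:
t(X) = 7 + 1/(182 + X) (t(X) = 7 + 1/(X + 182) = 7 + 1/(182 + X))
L(-48)/(-17415) - 42865/t(-146) = -48/(-17415) - 42865*(182 - 146)/(1275 + 7*(-146)) = -48*(-1/17415) - 42865*36/(1275 - 1022) = 16/5805 - 42865/((1/36)*253) = 16/5805 - 42865/253/36 = 16/5805 - 42865*36/253 = 16/5805 - 1543140/253 = -8957923652/1468665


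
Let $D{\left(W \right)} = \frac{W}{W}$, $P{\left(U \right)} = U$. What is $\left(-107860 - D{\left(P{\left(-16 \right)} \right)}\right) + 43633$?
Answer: $-64228$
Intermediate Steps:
$D{\left(W \right)} = 1$
$\left(-107860 - D{\left(P{\left(-16 \right)} \right)}\right) + 43633 = \left(-107860 - 1\right) + 43633 = -107861 + 43633 = -64228$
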